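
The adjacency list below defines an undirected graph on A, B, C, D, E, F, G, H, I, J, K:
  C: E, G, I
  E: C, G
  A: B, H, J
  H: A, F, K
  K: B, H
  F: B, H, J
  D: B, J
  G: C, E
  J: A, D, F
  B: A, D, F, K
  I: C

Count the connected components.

From A: component {A, B, D, F, H, J, K}.
From C: component {C, E, G, I}.
That's 2 components.

2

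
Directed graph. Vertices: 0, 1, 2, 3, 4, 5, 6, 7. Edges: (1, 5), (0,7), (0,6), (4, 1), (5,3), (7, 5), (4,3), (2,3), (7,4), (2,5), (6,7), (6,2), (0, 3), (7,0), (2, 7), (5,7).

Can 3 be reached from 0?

Explore from 0.
Distance 1: reach 3, 6, 7.
Found 3.

Yes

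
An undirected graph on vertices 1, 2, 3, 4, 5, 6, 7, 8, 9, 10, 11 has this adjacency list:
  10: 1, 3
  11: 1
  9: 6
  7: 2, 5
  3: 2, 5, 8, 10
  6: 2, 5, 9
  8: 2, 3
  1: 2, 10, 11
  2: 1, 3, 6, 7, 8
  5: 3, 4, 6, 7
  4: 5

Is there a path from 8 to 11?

Yes

Explore from 8.
Distance 1: reach 2, 3.
Distance 2: reach 1, 5, 6, 7, 10.
Distance 3: reach 4, 9, 11.
Found 11.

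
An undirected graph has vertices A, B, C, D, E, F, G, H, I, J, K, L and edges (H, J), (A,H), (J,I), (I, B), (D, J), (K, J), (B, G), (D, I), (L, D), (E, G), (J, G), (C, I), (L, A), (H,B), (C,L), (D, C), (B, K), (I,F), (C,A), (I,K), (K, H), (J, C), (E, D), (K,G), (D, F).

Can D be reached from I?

Explore from I.
Distance 1: reach B, C, D, F, J, K.
Found D.

Yes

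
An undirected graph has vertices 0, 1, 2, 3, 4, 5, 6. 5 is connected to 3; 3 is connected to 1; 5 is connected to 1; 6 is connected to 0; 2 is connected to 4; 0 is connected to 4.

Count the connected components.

From 0: component {0, 2, 4, 6}.
From 1: component {1, 3, 5}.
That's 2 components.

2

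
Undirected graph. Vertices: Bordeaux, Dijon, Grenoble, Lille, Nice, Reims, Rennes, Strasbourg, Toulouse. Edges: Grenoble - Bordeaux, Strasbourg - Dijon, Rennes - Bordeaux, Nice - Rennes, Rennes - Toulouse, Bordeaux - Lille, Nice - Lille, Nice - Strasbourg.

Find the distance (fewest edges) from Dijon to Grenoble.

Distance 0: Dijon.
Distance 1: Strasbourg.
Distance 2: Nice.
Distance 3: Lille, Rennes.
Distance 4: Bordeaux, Toulouse.
Distance 5: Grenoble — contains Grenoble.

5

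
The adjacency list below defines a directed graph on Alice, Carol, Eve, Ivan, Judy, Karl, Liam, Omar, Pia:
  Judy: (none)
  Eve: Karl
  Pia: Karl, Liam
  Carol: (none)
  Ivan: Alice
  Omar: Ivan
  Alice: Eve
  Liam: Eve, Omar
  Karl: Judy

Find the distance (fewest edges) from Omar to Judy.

5

Distance 0: Omar.
Distance 1: Ivan.
Distance 2: Alice.
Distance 3: Eve.
Distance 4: Karl.
Distance 5: Judy — contains Judy.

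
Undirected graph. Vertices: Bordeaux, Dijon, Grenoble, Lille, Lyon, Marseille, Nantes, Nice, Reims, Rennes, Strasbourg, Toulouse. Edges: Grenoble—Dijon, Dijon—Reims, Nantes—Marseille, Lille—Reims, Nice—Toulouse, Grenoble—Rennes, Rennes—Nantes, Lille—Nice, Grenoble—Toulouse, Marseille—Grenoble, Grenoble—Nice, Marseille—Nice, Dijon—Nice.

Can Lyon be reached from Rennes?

Explore from Rennes.
Distance 1: reach Grenoble, Nantes.
Distance 2: reach Dijon, Marseille, Nice, Toulouse.
Distance 3: reach Lille, Reims.
The search is exhausted without reaching Lyon; it lies in a different component.

No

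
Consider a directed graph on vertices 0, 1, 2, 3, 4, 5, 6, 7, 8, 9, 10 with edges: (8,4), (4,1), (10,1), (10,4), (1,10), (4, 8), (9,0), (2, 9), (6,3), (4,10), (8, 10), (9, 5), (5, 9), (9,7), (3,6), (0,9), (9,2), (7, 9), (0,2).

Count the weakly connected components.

3

From 0: component {0, 2, 5, 7, 9}.
From 1: component {1, 4, 8, 10}.
From 3: component {3, 6}.
That's 3 components.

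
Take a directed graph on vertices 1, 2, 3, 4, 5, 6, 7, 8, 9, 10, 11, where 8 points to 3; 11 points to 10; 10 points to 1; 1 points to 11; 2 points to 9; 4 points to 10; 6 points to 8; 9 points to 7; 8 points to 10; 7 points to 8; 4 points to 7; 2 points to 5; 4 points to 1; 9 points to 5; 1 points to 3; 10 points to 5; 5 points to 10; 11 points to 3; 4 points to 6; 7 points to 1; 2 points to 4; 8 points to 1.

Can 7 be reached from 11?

No

Explore from 11.
Distance 1: reach 3, 10.
Distance 2: reach 1, 5.
The search from 11 is exhausted; no directed path reaches 7.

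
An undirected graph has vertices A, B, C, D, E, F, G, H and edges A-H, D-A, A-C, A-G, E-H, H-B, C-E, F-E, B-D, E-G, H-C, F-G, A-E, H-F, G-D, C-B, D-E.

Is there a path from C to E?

Yes

Explore from C.
Distance 1: reach A, B, E, H.
Found E.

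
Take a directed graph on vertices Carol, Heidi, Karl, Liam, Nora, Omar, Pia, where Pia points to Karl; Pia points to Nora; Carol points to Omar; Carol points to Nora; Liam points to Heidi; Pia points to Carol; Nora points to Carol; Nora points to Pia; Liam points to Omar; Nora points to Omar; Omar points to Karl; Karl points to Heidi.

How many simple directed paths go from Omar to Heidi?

Omar→Karl→Heidi

1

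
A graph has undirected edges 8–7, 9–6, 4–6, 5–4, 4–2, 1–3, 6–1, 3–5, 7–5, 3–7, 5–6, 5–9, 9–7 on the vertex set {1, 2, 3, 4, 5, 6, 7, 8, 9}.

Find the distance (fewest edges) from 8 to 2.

Distance 0: 8.
Distance 1: 7.
Distance 2: 3, 5, 9.
Distance 3: 1, 4, 6.
Distance 4: 2 — contains 2.

4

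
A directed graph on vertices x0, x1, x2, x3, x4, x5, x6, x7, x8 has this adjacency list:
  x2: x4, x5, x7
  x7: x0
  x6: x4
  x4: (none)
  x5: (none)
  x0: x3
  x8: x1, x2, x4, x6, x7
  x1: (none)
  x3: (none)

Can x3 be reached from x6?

No

Explore from x6.
Distance 1: reach x4.
The search from x6 is exhausted; no directed path reaches x3.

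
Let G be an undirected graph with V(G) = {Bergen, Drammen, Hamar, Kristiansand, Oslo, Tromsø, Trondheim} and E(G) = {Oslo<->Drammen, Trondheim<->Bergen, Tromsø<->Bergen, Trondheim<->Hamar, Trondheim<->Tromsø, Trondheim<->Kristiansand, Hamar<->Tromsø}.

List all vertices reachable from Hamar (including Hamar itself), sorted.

Start at Hamar.
Its neighbours: Tromsø, Trondheim.
Then their neighbours: Bergen, Kristiansand.
Nothing further is reachable.

Bergen, Hamar, Kristiansand, Tromsø, Trondheim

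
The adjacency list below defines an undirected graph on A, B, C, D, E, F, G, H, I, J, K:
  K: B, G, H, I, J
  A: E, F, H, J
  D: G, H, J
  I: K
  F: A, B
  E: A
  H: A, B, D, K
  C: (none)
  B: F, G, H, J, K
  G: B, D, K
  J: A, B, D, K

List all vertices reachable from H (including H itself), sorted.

A, B, D, E, F, G, H, I, J, K

Start at H.
Its neighbours: A, B, D, K.
Then their neighbours: E, F, G, I, J.
Nothing further is reachable.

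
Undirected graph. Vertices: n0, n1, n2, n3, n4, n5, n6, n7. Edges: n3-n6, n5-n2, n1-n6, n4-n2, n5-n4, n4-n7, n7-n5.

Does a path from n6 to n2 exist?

Explore from n6.
Distance 1: reach n1, n3.
The search is exhausted without reaching n2; it lies in a different component.

No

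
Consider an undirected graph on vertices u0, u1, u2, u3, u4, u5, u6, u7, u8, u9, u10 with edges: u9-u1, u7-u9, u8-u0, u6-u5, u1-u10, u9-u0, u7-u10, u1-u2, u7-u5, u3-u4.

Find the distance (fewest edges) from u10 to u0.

3

Distance 0: u10.
Distance 1: u1, u7.
Distance 2: u2, u5, u9.
Distance 3: u0, u6 — contains u0.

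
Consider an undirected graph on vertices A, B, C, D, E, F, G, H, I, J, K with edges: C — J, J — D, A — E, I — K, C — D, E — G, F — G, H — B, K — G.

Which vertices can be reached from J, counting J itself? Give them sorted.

Start at J.
Its neighbours: C, D.
Nothing further is reachable.

C, D, J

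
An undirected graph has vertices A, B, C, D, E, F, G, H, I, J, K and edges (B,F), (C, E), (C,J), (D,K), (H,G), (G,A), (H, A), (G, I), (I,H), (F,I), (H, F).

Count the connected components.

3

From A: component {A, B, F, G, H, I}.
From C: component {C, E, J}.
From D: component {D, K}.
That's 3 components.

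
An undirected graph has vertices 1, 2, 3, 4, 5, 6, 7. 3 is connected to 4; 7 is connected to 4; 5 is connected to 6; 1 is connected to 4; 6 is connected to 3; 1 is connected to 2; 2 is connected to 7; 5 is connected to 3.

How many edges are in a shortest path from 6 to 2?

4

Distance 0: 6.
Distance 1: 3, 5.
Distance 2: 4.
Distance 3: 1, 7.
Distance 4: 2 — contains 2.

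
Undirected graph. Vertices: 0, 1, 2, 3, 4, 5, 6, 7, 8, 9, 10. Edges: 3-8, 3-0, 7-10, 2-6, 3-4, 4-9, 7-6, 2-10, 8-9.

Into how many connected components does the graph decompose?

From 0: component {0, 3, 4, 8, 9}.
From 1: component {1}.
From 2: component {2, 6, 7, 10}.
From 5: component {5}.
That's 4 components.

4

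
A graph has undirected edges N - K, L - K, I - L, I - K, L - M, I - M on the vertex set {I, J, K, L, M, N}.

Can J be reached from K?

Explore from K.
Distance 1: reach I, L, N.
Distance 2: reach M.
The search is exhausted without reaching J; it lies in a different component.

No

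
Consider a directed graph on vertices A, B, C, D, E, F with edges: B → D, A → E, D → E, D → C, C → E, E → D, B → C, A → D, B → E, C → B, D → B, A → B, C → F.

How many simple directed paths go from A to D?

5

A→B→C→E→D
A→B→D
A→B→E→D
A→D
A→E→D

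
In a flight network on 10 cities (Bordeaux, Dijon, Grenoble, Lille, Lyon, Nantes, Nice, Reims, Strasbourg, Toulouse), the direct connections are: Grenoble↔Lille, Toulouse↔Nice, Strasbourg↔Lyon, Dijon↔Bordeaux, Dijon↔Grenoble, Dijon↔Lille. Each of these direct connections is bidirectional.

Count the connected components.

5

From Bordeaux: component {Bordeaux, Dijon, Grenoble, Lille}.
From Lyon: component {Lyon, Strasbourg}.
From Nantes: component {Nantes}.
From Nice: component {Nice, Toulouse}.
From Reims: component {Reims}.
That's 5 components.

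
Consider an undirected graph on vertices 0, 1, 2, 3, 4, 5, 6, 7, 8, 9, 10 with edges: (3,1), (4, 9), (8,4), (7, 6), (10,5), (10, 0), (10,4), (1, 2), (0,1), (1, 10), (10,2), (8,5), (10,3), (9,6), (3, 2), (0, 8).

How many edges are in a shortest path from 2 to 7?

5

Distance 0: 2.
Distance 1: 1, 3, 10.
Distance 2: 0, 4, 5.
Distance 3: 8, 9.
Distance 4: 6.
Distance 5: 7 — contains 7.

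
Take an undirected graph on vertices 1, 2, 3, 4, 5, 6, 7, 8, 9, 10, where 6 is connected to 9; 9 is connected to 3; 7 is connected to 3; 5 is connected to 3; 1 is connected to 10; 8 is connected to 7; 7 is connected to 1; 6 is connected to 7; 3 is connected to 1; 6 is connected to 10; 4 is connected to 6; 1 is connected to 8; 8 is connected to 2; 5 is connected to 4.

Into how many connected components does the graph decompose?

1

From 1: component {1, 2, 3, 4, 5, 6, 7, 8, 9, 10}.
That's 1 component.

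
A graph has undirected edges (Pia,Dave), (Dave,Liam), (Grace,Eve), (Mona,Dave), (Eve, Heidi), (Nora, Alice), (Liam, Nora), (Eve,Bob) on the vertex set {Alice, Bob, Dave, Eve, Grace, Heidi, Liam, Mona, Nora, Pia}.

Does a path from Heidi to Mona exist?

Explore from Heidi.
Distance 1: reach Eve.
Distance 2: reach Bob, Grace.
The search is exhausted without reaching Mona; it lies in a different component.

No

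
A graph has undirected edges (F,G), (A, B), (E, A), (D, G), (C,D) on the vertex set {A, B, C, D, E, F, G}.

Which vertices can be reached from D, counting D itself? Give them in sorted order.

C, D, F, G

Start at D.
Its neighbours: C, G.
Then their neighbours: F.
Nothing further is reachable.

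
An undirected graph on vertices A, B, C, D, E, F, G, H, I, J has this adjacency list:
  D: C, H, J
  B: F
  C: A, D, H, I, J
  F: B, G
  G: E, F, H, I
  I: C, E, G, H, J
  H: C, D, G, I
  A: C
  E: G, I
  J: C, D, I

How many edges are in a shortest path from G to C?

2

Distance 0: G.
Distance 1: E, F, H, I.
Distance 2: B, C, D, J — contains C.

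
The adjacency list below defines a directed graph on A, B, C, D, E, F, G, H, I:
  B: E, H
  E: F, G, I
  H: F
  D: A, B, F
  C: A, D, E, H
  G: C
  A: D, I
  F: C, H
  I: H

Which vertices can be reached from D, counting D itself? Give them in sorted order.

Start at D.
Its neighbours: A, B, F.
Then their neighbours: C, E, H, I.
Then next layer: G.
Every vertex is now reached.

A, B, C, D, E, F, G, H, I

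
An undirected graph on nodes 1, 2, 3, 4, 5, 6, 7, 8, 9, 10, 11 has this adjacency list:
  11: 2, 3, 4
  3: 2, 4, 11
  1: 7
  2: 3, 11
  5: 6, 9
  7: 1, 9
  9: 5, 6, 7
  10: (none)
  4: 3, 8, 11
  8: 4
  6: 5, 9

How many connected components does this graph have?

From 1: component {1, 5, 6, 7, 9}.
From 2: component {2, 3, 4, 8, 11}.
From 10: component {10}.
That's 3 components.

3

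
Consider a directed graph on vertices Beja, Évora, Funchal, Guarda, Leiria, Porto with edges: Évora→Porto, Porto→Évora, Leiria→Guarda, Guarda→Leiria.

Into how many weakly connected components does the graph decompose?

From Beja: component {Beja}.
From Évora: component {Évora, Porto}.
From Funchal: component {Funchal}.
From Guarda: component {Guarda, Leiria}.
That's 4 components.

4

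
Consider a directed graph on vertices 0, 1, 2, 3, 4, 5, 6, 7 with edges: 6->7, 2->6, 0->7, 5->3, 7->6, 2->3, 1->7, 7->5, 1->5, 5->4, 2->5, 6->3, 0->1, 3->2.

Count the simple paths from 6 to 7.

6→7

1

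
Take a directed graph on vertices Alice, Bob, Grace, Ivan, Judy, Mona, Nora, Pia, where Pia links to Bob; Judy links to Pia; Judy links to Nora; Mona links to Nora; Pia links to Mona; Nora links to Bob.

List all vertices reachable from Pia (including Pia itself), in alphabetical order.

Bob, Mona, Nora, Pia

Start at Pia.
Its neighbours: Bob, Mona.
Then their neighbours: Nora.
Nothing further is reachable.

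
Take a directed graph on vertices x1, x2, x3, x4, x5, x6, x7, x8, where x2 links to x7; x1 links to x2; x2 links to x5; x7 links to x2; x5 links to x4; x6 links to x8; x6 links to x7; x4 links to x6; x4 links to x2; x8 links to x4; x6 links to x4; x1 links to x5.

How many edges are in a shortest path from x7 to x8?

5

Distance 0: x7.
Distance 1: x2.
Distance 2: x5.
Distance 3: x4.
Distance 4: x6.
Distance 5: x8 — contains x8.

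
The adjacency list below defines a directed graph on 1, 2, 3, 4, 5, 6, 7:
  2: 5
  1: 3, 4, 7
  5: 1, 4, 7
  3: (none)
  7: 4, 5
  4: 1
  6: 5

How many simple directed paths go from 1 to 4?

3

1→4
1→7→4
1→7→5→4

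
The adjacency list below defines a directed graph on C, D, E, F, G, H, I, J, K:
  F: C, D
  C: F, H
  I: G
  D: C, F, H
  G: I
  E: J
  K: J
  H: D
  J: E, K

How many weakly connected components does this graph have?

From C: component {C, D, F, H}.
From E: component {E, J, K}.
From G: component {G, I}.
That's 3 components.

3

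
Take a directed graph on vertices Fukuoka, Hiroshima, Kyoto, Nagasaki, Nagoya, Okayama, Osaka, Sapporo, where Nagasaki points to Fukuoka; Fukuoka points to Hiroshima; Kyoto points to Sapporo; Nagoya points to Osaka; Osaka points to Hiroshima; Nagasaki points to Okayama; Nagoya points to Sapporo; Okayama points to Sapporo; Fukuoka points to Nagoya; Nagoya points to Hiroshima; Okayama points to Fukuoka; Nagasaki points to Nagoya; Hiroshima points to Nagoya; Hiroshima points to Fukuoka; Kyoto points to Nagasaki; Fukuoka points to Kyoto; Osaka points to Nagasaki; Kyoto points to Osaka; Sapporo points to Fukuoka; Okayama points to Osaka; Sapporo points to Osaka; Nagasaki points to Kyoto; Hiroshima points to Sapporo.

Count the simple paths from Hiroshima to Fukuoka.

11

Hiroshima→Fukuoka
Hiroshima→Nagoya→Osaka→Nagasaki→Fukuoka
Hiroshima→Nagoya→Osaka→Nagasaki→Kyoto→Sapporo→Fukuoka
Hiroshima→Nagoya→Osaka→Nagasaki→Okayama→Fukuoka
Hiroshima→Nagoya→Osaka→Nagasaki→Okayama→Sapporo→Fukuoka
Hiroshima→Nagoya→Sapporo→Fukuoka
Hiroshima→Nagoya→Sapporo→Osaka→Nagasaki→Fukuoka
Hiroshima→Nagoya→Sapporo→Osaka→Nagasaki→Okayama→Fukuoka
Hiroshima→Sapporo→Fukuoka
Hiroshima→Sapporo→Osaka→Nagasaki→Fukuoka
Hiroshima→Sapporo→Osaka→Nagasaki→Okayama→Fukuoka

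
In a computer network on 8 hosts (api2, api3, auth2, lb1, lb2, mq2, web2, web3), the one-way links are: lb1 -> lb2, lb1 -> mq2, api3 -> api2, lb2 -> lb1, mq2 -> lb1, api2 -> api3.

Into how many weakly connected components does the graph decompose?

From api2: component {api2, api3}.
From auth2: component {auth2}.
From lb1: component {lb1, lb2, mq2}.
From web2: component {web2}.
From web3: component {web3}.
That's 5 components.

5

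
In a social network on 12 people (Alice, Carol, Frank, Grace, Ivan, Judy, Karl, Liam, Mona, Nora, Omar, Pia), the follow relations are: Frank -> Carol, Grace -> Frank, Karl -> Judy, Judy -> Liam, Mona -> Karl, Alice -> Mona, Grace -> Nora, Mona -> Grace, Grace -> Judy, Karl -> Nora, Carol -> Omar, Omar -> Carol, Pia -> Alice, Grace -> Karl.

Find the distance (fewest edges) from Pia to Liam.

Distance 0: Pia.
Distance 1: Alice.
Distance 2: Mona.
Distance 3: Grace, Karl.
Distance 4: Frank, Judy, Nora.
Distance 5: Carol, Liam — contains Liam.

5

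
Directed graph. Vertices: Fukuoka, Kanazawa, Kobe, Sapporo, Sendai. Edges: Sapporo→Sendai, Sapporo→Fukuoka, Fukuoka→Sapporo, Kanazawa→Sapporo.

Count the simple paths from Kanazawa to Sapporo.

Kanazawa→Sapporo

1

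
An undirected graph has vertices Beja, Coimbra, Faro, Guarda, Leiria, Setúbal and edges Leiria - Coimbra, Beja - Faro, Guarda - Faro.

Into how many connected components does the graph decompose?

From Beja: component {Beja, Faro, Guarda}.
From Coimbra: component {Coimbra, Leiria}.
From Setúbal: component {Setúbal}.
That's 3 components.

3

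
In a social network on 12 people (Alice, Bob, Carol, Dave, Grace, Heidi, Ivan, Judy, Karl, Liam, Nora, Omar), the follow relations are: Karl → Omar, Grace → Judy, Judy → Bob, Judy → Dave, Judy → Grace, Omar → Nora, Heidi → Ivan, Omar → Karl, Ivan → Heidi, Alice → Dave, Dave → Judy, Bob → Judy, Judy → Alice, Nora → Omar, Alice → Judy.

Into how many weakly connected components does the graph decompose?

5

From Alice: component {Alice, Bob, Dave, Grace, Judy}.
From Carol: component {Carol}.
From Heidi: component {Heidi, Ivan}.
From Karl: component {Karl, Nora, Omar}.
From Liam: component {Liam}.
That's 5 components.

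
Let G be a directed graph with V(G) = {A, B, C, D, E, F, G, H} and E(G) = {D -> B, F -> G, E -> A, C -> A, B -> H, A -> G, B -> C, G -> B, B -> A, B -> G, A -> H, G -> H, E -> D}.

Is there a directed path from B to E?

No

Explore from B.
Distance 1: reach A, C, G, H.
The search from B is exhausted; no directed path reaches E.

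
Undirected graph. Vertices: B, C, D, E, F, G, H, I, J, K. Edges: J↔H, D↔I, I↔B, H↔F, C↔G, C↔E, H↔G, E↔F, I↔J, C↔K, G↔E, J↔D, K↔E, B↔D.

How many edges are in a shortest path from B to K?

6

Distance 0: B.
Distance 1: D, I.
Distance 2: J.
Distance 3: H.
Distance 4: F, G.
Distance 5: C, E.
Distance 6: K — contains K.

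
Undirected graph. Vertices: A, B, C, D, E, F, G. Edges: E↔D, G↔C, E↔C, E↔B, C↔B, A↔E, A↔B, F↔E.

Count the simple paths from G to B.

G–C–B
G–C–E–A–B
G–C–E–B

3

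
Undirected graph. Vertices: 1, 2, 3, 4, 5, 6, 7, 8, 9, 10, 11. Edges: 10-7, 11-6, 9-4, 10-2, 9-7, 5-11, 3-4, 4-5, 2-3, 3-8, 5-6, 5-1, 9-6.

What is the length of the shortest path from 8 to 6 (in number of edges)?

Distance 0: 8.
Distance 1: 3.
Distance 2: 2, 4.
Distance 3: 5, 9, 10.
Distance 4: 1, 6, 7, 11 — contains 6.

4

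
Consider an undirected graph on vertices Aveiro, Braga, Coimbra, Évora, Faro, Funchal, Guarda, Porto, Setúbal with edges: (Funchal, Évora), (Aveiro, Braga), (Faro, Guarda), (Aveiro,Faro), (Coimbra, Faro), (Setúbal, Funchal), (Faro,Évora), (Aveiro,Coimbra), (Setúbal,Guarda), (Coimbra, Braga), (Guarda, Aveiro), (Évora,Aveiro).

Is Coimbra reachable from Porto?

Porto has no edges, so nothing is reachable from it.

No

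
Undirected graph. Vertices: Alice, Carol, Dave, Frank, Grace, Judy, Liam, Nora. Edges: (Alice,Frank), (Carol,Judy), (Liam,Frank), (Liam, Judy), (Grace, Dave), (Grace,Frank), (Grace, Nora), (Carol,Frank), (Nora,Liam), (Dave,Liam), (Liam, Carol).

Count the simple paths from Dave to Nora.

8

Dave–Grace–Frank–Carol–Judy–Liam–Nora
Dave–Grace–Frank–Carol–Liam–Nora
Dave–Grace–Frank–Liam–Nora
Dave–Grace–Nora
Dave–Liam–Carol–Frank–Grace–Nora
Dave–Liam–Frank–Grace–Nora
Dave–Liam–Judy–Carol–Frank–Grace–Nora
Dave–Liam–Nora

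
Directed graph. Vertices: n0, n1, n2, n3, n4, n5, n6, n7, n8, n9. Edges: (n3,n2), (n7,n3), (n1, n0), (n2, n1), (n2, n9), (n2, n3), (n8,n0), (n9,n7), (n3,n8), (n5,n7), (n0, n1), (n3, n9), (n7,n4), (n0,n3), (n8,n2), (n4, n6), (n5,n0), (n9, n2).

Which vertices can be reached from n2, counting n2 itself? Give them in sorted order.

Start at n2.
Its neighbours: n1, n3, n9.
Then their neighbours: n0, n7, n8.
Then next layer: n4.
Then next layer: n6.
Nothing further is reachable.

n0, n1, n2, n3, n4, n6, n7, n8, n9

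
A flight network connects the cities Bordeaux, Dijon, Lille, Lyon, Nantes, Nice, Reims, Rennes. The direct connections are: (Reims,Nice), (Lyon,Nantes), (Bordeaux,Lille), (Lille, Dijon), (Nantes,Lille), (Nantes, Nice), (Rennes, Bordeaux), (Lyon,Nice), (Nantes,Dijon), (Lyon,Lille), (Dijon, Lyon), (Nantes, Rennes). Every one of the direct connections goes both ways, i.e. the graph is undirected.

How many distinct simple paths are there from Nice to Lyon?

Nice–Lyon
Nice–Nantes–Dijon–Lille–Lyon
Nice–Nantes–Dijon–Lyon
Nice–Nantes–Lille–Dijon–Lyon
Nice–Nantes–Lille–Lyon
Nice–Nantes–Lyon
Nice–Nantes–Rennes–Bordeaux–Lille–Dijon–Lyon
Nice–Nantes–Rennes–Bordeaux–Lille–Lyon

8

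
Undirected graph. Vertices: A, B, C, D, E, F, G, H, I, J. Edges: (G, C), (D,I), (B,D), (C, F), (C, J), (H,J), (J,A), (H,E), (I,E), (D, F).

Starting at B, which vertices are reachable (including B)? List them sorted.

A, B, C, D, E, F, G, H, I, J

Start at B.
Its neighbours: D.
Then their neighbours: F, I.
Then next layer: C, E.
Then next layer: G, H, J.
Then next layer: A.
Every vertex is now reached.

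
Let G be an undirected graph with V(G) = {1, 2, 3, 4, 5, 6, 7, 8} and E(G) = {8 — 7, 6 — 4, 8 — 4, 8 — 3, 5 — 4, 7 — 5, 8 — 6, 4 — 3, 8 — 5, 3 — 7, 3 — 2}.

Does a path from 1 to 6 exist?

No

1 has no edges, so nothing is reachable from it.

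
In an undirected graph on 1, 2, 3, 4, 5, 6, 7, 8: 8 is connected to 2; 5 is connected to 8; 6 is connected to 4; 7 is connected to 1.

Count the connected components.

From 1: component {1, 7}.
From 2: component {2, 5, 8}.
From 3: component {3}.
From 4: component {4, 6}.
That's 4 components.

4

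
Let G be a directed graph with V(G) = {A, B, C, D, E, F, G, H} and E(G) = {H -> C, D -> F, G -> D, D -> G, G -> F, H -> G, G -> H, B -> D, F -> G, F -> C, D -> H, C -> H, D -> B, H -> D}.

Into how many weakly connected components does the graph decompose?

From A: component {A}.
From B: component {B, C, D, F, G, H}.
From E: component {E}.
That's 3 components.

3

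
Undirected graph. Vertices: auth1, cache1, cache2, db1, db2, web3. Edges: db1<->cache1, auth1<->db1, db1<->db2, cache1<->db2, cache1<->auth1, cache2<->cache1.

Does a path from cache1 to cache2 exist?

Explore from cache1.
Distance 1: reach auth1, cache2, db1, db2.
Found cache2.

Yes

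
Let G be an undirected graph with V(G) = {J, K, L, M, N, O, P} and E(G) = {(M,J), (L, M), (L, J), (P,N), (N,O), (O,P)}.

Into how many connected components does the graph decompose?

3

From J: component {J, L, M}.
From K: component {K}.
From N: component {N, O, P}.
That's 3 components.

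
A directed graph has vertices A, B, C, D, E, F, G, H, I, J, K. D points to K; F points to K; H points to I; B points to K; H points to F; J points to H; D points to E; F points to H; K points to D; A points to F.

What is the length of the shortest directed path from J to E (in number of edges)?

5

Distance 0: J.
Distance 1: H.
Distance 2: F, I.
Distance 3: K.
Distance 4: D.
Distance 5: E — contains E.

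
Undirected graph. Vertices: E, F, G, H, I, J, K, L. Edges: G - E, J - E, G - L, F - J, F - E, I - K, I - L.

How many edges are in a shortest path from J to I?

Distance 0: J.
Distance 1: E, F.
Distance 2: G.
Distance 3: L.
Distance 4: I — contains I.

4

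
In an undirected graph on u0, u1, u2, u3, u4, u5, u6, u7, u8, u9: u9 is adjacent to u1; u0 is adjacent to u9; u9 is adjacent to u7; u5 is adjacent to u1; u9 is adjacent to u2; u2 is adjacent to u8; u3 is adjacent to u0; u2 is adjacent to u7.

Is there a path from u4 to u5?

No

u4 has no edges, so nothing is reachable from it.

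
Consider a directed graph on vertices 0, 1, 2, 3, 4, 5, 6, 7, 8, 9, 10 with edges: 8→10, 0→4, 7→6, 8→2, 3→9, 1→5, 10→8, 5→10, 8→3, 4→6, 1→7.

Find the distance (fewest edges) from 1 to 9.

Distance 0: 1.
Distance 1: 5, 7.
Distance 2: 6, 10.
Distance 3: 8.
Distance 4: 2, 3.
Distance 5: 9 — contains 9.

5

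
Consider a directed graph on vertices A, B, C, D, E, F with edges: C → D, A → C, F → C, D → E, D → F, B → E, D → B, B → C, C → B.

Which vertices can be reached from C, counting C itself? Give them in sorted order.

B, C, D, E, F

Start at C.
Its neighbours: B, D.
Then their neighbours: E, F.
Nothing further is reachable.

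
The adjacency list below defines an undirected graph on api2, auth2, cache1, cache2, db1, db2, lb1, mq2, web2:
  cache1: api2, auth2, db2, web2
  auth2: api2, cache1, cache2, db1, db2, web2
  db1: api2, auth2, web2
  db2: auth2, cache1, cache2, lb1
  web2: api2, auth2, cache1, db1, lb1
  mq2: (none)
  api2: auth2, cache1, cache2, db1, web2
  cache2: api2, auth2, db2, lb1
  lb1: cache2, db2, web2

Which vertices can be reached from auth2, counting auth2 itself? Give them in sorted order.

api2, auth2, cache1, cache2, db1, db2, lb1, web2

Start at auth2.
Its neighbours: api2, cache1, cache2, db1, db2, web2.
Then their neighbours: lb1.
Nothing further is reachable.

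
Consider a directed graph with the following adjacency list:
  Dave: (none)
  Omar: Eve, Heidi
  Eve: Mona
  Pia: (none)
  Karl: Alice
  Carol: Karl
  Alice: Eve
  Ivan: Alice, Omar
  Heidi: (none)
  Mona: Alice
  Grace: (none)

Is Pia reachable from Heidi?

Heidi has no outgoing edges, so nothing is reachable from it.

No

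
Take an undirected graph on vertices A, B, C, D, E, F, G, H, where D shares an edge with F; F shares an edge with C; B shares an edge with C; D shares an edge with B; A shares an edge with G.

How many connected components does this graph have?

From A: component {A, G}.
From B: component {B, C, D, F}.
From E: component {E}.
From H: component {H}.
That's 4 components.

4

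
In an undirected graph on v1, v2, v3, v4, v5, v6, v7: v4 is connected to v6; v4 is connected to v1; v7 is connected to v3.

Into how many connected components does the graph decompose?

From v1: component {v1, v4, v6}.
From v2: component {v2}.
From v3: component {v3, v7}.
From v5: component {v5}.
That's 4 components.

4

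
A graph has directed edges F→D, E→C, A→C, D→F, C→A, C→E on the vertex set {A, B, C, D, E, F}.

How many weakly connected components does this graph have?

3

From A: component {A, C, E}.
From B: component {B}.
From D: component {D, F}.
That's 3 components.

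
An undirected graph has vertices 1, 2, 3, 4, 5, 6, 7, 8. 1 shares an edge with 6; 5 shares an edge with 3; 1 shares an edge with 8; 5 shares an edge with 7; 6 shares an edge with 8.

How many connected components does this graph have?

From 1: component {1, 6, 8}.
From 2: component {2}.
From 3: component {3, 5, 7}.
From 4: component {4}.
That's 4 components.

4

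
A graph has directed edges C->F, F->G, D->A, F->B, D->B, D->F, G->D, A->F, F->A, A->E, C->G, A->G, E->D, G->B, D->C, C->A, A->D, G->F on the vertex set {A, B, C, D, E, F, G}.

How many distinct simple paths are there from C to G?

7

C→A→D→F→G
C→A→E→D→F→G
C→A→F→G
C→A→G
C→F→A→G
C→F→G
C→G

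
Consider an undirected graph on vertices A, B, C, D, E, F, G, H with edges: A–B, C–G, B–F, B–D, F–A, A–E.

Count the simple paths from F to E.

F–A–E
F–B–A–E

2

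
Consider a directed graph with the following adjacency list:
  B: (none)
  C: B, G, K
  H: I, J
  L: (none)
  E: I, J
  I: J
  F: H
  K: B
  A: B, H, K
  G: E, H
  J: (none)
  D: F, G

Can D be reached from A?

No

Explore from A.
Distance 1: reach B, H, K.
Distance 2: reach I, J.
The search from A is exhausted; no directed path reaches D.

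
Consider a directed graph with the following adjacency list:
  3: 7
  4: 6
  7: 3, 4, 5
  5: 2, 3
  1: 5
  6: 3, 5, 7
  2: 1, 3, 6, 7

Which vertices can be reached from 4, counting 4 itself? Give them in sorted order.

Start at 4.
Its neighbours: 6.
Then their neighbours: 3, 5, 7.
Then next layer: 2.
Then next layer: 1.
Every vertex is now reached.

1, 2, 3, 4, 5, 6, 7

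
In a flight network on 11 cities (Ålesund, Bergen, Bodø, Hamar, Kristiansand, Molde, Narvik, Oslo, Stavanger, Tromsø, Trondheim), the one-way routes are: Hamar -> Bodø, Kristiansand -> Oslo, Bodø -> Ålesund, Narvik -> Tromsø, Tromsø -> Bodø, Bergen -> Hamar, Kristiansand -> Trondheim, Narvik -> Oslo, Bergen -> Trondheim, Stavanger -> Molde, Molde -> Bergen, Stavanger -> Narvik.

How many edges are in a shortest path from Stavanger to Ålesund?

4

Distance 0: Stavanger.
Distance 1: Molde, Narvik.
Distance 2: Bergen, Oslo, Tromsø.
Distance 3: Bodø, Hamar, Trondheim.
Distance 4: Ålesund — contains Ålesund.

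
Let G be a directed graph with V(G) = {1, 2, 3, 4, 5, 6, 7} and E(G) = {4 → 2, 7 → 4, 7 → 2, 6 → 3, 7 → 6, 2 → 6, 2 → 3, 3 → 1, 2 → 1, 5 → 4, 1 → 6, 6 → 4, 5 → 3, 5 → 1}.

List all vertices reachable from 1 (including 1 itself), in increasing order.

Start at 1.
Its neighbours: 6.
Then their neighbours: 3, 4.
Then next layer: 2.
Nothing further is reachable.

1, 2, 3, 4, 6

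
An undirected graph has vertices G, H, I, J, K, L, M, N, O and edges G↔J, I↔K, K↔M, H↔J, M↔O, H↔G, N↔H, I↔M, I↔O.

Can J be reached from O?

No

Explore from O.
Distance 1: reach I, M.
Distance 2: reach K.
The search is exhausted without reaching J; it lies in a different component.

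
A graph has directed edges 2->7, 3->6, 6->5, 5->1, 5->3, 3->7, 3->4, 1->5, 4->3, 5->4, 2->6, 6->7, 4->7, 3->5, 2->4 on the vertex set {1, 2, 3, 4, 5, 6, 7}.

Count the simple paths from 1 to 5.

1→5

1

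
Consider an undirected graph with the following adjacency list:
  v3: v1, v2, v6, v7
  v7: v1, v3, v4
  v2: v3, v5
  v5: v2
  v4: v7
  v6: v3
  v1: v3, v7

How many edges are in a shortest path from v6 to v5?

Distance 0: v6.
Distance 1: v3.
Distance 2: v1, v2, v7.
Distance 3: v4, v5 — contains v5.

3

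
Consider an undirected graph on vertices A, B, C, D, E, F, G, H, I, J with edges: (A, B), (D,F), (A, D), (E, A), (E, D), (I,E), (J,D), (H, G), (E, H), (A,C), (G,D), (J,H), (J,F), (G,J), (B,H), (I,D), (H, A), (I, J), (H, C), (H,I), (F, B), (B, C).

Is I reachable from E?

Yes

Explore from E.
Distance 1: reach A, D, H, I.
Found I.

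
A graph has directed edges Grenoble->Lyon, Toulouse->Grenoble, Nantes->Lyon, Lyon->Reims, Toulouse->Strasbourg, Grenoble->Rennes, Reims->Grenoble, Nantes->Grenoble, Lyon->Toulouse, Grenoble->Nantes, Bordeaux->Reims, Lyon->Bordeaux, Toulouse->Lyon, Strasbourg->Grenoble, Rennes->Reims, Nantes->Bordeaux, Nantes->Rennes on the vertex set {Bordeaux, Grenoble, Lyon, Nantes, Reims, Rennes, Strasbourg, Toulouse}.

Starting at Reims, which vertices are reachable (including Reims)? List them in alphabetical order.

Bordeaux, Grenoble, Lyon, Nantes, Reims, Rennes, Strasbourg, Toulouse

Start at Reims.
Its neighbours: Grenoble.
Then their neighbours: Lyon, Nantes, Rennes.
Then next layer: Bordeaux, Toulouse.
Then next layer: Strasbourg.
Every vertex is now reached.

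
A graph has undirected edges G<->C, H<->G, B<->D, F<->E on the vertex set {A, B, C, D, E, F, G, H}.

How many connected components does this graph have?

4

From A: component {A}.
From B: component {B, D}.
From C: component {C, G, H}.
From E: component {E, F}.
That's 4 components.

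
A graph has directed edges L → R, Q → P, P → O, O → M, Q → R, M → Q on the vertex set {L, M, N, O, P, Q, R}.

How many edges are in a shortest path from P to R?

4

Distance 0: P.
Distance 1: O.
Distance 2: M.
Distance 3: Q.
Distance 4: R — contains R.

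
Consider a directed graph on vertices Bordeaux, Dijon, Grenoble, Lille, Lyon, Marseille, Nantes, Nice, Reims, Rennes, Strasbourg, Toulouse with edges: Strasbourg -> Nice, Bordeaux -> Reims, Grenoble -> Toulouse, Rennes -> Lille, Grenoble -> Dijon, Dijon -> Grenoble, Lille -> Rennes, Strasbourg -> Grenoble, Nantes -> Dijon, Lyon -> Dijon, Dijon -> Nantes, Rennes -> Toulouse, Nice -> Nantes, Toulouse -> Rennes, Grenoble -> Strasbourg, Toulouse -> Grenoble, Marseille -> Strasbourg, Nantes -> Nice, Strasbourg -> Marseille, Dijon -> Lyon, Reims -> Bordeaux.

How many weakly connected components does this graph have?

From Bordeaux: component {Bordeaux, Reims}.
From Dijon: component {Dijon, Grenoble, Lille, Lyon, Marseille, Nantes, Nice, Rennes, Strasbourg, Toulouse}.
That's 2 components.

2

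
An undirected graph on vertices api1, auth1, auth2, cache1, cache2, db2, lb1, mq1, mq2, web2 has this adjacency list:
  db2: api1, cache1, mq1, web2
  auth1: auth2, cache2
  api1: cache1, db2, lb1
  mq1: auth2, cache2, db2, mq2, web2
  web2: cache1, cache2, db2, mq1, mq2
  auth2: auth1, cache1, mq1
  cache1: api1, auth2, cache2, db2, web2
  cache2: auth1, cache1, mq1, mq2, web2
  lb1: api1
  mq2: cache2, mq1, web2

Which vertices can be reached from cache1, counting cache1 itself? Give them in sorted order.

Start at cache1.
Its neighbours: api1, auth2, cache2, db2, web2.
Then their neighbours: auth1, lb1, mq1, mq2.
Every vertex is now reached.

api1, auth1, auth2, cache1, cache2, db2, lb1, mq1, mq2, web2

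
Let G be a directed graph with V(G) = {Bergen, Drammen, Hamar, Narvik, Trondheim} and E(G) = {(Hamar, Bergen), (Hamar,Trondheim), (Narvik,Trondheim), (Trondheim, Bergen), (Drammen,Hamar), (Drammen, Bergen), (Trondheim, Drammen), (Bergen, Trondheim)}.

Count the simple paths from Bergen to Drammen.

1

Bergen→Trondheim→Drammen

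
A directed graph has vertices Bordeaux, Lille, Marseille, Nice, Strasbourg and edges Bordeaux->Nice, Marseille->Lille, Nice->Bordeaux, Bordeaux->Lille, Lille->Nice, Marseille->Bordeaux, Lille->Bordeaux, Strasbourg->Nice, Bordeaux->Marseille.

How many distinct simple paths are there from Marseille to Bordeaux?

3

Marseille→Bordeaux
Marseille→Lille→Bordeaux
Marseille→Lille→Nice→Bordeaux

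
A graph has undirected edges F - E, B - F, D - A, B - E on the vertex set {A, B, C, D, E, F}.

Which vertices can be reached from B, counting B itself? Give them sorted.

B, E, F

Start at B.
Its neighbours: E, F.
Nothing further is reachable.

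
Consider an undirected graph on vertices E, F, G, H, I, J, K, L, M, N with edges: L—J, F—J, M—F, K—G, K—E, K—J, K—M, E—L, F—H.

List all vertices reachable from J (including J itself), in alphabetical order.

Start at J.
Its neighbours: F, K, L.
Then their neighbours: E, G, H, M.
Nothing further is reachable.

E, F, G, H, J, K, L, M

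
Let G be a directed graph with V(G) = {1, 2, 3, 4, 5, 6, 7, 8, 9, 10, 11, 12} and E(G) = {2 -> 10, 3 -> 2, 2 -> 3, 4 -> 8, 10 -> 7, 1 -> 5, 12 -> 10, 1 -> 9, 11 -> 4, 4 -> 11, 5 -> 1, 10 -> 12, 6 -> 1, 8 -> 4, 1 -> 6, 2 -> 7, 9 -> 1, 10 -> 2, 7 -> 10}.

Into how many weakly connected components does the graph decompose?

3

From 1: component {1, 5, 6, 9}.
From 2: component {2, 3, 7, 10, 12}.
From 4: component {4, 8, 11}.
That's 3 components.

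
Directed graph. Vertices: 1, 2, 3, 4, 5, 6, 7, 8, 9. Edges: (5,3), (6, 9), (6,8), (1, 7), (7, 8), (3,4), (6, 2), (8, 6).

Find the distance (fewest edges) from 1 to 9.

4

Distance 0: 1.
Distance 1: 7.
Distance 2: 8.
Distance 3: 6.
Distance 4: 2, 9 — contains 9.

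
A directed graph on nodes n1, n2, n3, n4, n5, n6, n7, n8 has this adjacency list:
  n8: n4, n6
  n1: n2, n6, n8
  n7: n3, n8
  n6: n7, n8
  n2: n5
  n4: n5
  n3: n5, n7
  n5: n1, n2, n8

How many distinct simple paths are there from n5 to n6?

3

n5→n1→n6
n5→n1→n8→n6
n5→n8→n6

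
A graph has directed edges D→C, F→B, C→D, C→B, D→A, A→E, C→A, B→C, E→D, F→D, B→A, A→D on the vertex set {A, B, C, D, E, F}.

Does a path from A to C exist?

Yes

Explore from A.
Distance 1: reach D, E.
Distance 2: reach C.
Found C.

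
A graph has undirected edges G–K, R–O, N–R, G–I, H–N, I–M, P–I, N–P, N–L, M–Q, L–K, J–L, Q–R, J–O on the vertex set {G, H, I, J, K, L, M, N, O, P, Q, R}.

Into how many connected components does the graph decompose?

1

From G: component {G, H, I, J, K, L, M, N, O, P, Q, R}.
That's 1 component.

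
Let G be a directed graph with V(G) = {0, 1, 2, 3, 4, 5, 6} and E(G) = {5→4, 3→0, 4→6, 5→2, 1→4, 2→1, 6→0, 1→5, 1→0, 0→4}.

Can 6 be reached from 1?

Yes

Explore from 1.
Distance 1: reach 0, 4, 5.
Distance 2: reach 2, 6.
Found 6.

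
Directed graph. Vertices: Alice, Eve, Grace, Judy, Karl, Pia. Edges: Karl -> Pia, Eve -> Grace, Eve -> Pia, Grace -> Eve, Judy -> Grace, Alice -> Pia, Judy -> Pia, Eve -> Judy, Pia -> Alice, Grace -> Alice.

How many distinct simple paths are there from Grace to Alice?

3

Grace→Alice
Grace→Eve→Judy→Pia→Alice
Grace→Eve→Pia→Alice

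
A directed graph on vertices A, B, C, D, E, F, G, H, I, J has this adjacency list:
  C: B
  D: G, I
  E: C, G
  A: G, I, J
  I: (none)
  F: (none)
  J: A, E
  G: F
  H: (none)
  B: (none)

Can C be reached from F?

F has no outgoing edges, so nothing is reachable from it.

No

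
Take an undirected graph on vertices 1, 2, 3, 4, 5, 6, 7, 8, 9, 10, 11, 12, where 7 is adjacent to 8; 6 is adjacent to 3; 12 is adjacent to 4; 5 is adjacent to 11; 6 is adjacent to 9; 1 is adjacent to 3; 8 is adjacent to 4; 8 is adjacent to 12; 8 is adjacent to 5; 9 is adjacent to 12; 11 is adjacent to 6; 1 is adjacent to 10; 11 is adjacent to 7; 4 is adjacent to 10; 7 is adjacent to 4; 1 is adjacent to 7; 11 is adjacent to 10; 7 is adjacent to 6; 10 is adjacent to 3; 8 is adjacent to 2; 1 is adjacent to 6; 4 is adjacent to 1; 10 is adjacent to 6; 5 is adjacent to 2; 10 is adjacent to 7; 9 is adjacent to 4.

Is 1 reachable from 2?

Yes

Explore from 2.
Distance 1: reach 5, 8.
Distance 2: reach 4, 7, 11, 12.
Distance 3: reach 1, 6, 9, 10.
Found 1.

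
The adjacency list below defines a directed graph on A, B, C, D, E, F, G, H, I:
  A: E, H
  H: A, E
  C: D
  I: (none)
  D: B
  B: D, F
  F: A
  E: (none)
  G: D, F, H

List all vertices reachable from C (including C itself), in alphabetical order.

Start at C.
Its neighbours: D.
Then their neighbours: B.
Then next layer: F.
Then next layer: A.
Then next layer: E, H.
Nothing further is reachable.

A, B, C, D, E, F, H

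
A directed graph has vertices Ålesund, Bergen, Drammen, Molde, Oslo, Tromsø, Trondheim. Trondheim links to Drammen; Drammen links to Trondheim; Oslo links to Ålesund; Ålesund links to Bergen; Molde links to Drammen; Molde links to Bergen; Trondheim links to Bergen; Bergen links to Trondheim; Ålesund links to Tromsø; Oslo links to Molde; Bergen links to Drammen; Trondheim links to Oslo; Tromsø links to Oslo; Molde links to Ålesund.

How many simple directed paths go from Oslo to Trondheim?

Oslo→Ålesund→Bergen→Drammen→Trondheim
Oslo→Ålesund→Bergen→Trondheim
Oslo→Molde→Ålesund→Bergen→Drammen→Trondheim
Oslo→Molde→Ålesund→Bergen→Trondheim
Oslo→Molde→Bergen→Drammen→Trondheim
Oslo→Molde→Bergen→Trondheim
Oslo→Molde→Drammen→Trondheim

7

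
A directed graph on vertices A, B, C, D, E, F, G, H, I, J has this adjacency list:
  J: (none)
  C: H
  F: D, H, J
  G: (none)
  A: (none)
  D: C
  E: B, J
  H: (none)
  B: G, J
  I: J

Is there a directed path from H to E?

H has no outgoing edges, so nothing is reachable from it.

No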